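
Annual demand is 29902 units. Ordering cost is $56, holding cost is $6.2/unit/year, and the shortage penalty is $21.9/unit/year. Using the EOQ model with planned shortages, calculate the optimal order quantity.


Formula: EOQ* = sqrt(2DS/H) * sqrt((H+P)/P)
Base EOQ = sqrt(2*29902*56/6.2) = 734.96 units
Correction = sqrt((6.2+21.9)/21.9) = 1.13274
EOQ* = 734.96 * 1.13274 = 832.5 units

832.5 units


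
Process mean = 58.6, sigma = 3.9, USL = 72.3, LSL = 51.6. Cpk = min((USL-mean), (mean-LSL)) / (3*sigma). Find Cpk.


Cpu = (72.3 - 58.6) / (3 * 3.9) = 1.17
Cpl = (58.6 - 51.6) / (3 * 3.9) = 0.6
Cpk = min(1.17, 0.6) = 0.6

0.6


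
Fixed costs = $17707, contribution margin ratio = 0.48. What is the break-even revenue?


Formula: BER = Fixed Costs / Contribution Margin Ratio
BER = $17707 / 0.48
BER = $36889.58 (to the nearest cent)

$36889.58


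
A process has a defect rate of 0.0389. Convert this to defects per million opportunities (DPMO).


DPMO = defect_rate * 1000000 = 0.0389 * 1000000

38900


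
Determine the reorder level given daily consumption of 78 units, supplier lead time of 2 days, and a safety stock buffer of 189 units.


Formula: ROP = (Daily Demand * Lead Time) + Safety Stock
Demand during lead time = 78 * 2 = 156 units
ROP = 156 + 189 = 345 units

345 units


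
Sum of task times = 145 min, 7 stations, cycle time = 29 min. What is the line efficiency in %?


Formula: Efficiency = Sum of Task Times / (N_stations * CT) * 100
Total station capacity = 7 stations * 29 min = 203 min
Efficiency = 145 / 203 * 100 = 71.4%

71.4%


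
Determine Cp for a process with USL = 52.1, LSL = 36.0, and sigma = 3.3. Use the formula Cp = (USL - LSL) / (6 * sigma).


Cp = (52.1 - 36.0) / (6 * 3.3)

0.81


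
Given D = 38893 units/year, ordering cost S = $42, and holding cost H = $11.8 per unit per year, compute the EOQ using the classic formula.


Formula: EOQ = sqrt(2 * D * S / H)
Numerator: 2 * 38893 * 42 = 3267012
2DS/H = 3267012 / 11.8 = 276865.4
EOQ = sqrt(276865.4) = 526.2 units

526.2 units


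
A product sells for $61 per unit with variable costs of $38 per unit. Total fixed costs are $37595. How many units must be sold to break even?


Formula: BEQ = Fixed Costs / (Price - Variable Cost)
Contribution margin = $61 - $38 = $23/unit
BEQ = ceil($37595 / $23/unit) = ceil(1634.57) = 1635 units

1635 units


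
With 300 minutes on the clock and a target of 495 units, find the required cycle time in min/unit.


Formula: CT = Available Time / Number of Units
CT = 300 min / 495 units
CT = 0.61 min/unit

0.61 min/unit


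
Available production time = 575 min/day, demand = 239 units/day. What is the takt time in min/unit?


Formula: Takt Time = Available Production Time / Customer Demand
Takt = 575 min/day / 239 units/day
Takt = 2.41 min/unit

2.41 min/unit


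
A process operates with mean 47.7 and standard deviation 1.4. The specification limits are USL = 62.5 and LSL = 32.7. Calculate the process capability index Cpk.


Cpu = (62.5 - 47.7) / (3 * 1.4) = 3.52
Cpl = (47.7 - 32.7) / (3 * 1.4) = 3.57
Cpk = min(3.52, 3.57) = 3.52

3.52


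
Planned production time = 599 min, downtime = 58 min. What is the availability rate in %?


Formula: Availability = (Planned Time - Downtime) / Planned Time * 100
Uptime = 599 - 58 = 541 min
Availability = 541 / 599 * 100 = 90.3%

90.3%


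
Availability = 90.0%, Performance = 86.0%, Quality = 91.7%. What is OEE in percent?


Formula: OEE = Availability * Performance * Quality / 10000
A * P = 90.0% * 86.0% / 100 = 77.4%
OEE = 77.4% * 91.7% / 100 = 71.0%

71.0%


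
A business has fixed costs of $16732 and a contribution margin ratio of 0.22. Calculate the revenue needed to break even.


Formula: BER = Fixed Costs / Contribution Margin Ratio
BER = $16732 / 0.22
BER = $76054.55 (to the nearest cent)

$76054.55


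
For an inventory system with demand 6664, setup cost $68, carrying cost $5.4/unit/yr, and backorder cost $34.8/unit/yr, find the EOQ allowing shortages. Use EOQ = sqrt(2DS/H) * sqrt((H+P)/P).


Formula: EOQ* = sqrt(2DS/H) * sqrt((H+P)/P)
Base EOQ = sqrt(2*6664*68/5.4) = 409.68 units
Correction = sqrt((5.4+34.8)/34.8) = 1.07479
EOQ* = 409.68 * 1.07479 = 440.3 units

440.3 units


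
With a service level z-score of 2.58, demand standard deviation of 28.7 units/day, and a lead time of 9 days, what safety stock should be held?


Formula: SS = z * sigma_d * sqrt(LT)
sqrt(LT) = sqrt(9) = 3.0
SS = 2.58 * 28.7 * 3.0
SS = 222.1 units

222.1 units


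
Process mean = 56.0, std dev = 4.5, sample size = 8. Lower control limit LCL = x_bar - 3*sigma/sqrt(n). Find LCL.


LCL = 56.0 - 3 * 4.5 / sqrt(8)

51.23


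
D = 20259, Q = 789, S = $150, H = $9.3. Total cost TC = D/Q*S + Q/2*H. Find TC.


TC = 20259/789 * 150 + 789/2 * 9.3

$7520.37


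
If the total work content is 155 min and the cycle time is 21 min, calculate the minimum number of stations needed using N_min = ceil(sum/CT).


Formula: N_min = ceil(Sum of Task Times / Cycle Time)
N_min = ceil(155 min / 21 min) = ceil(7.381)
N_min = 8 stations

8


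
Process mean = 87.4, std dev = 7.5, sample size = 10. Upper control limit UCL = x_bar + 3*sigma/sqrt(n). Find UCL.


UCL = 87.4 + 3 * 7.5 / sqrt(10)

94.52


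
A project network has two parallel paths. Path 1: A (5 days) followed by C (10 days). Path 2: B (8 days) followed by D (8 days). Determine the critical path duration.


Path 1 = 5 + 10 = 15 days
Path 2 = 8 + 8 = 16 days
Duration = max(15, 16) = 16 days

16 days


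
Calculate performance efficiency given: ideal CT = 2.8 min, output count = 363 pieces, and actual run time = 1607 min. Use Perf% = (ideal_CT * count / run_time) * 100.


Formula: Performance = (Ideal CT * Total Count) / Run Time * 100
Ideal output time = 2.8 * 363 = 1016.4 min
Performance = 1016.4 / 1607 * 100 = 63.2%

63.2%


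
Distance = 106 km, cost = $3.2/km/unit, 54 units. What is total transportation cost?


TC = dist * cost * units = 106 * 3.2 * 54 = $18316.80

$18316.80


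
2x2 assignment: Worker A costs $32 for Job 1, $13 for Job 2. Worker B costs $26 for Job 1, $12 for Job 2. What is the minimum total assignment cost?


Option 1: A->1 + B->2 = $32 + $12 = $44
Option 2: A->2 + B->1 = $13 + $26 = $39
Min cost = min($44, $39) = $39

$39


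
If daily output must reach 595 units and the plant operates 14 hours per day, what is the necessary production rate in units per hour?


Formula: Production Rate = Daily Demand / Available Hours
Rate = 595 units/day / 14 hours/day
Rate = 42.5 units/hour

42.5 units/hour


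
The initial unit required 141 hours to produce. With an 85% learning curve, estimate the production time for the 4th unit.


Formula: T_n = T_1 * (learning_rate)^(log2(n)) where learning_rate = rate/100
Doublings = log2(4) = 2
T_n = 141 * 0.85^2
T_n = 141 * 0.7225 = 101.9 hours

101.9 hours


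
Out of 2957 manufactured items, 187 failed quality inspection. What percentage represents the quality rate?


Formula: Quality Rate = Good Pieces / Total Pieces * 100
Good pieces = 2957 - 187 = 2770
QR = 2770 / 2957 * 100 = 93.7%

93.7%


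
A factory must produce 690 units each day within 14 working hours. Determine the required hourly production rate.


Formula: Production Rate = Daily Demand / Available Hours
Rate = 690 units/day / 14 hours/day
Rate = 49.3 units/hour

49.3 units/hour


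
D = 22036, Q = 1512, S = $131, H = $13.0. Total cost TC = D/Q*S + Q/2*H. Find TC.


TC = 22036/1512 * 131 + 1512/2 * 13.0

$11737.20


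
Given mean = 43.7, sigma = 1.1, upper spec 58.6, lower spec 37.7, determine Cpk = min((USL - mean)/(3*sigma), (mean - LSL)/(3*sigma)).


Cpu = (58.6 - 43.7) / (3 * 1.1) = 4.52
Cpl = (43.7 - 37.7) / (3 * 1.1) = 1.82
Cpk = min(4.52, 1.82) = 1.82

1.82


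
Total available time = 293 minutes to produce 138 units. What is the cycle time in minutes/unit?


Formula: CT = Available Time / Number of Units
CT = 293 min / 138 units
CT = 2.12 min/unit

2.12 min/unit


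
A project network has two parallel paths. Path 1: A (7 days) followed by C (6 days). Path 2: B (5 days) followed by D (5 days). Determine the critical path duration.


Path 1 = 7 + 6 = 13 days
Path 2 = 5 + 5 = 10 days
Duration = max(13, 10) = 13 days

13 days


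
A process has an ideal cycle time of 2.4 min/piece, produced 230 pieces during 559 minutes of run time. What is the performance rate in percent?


Formula: Performance = (Ideal CT * Total Count) / Run Time * 100
Ideal output time = 2.4 * 230 = 552.0 min
Performance = 552.0 / 559 * 100 = 98.7%

98.7%


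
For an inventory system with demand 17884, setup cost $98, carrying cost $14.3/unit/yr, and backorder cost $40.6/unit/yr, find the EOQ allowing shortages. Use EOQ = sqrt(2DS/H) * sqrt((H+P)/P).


Formula: EOQ* = sqrt(2DS/H) * sqrt((H+P)/P)
Base EOQ = sqrt(2*17884*98/14.3) = 495.1 units
Correction = sqrt((14.3+40.6)/40.6) = 1.16285
EOQ* = 495.1 * 1.16285 = 575.7 units

575.7 units


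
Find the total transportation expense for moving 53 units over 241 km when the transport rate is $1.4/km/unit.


TC = dist * cost * units = 241 * 1.4 * 53 = $17882.20

$17882.20


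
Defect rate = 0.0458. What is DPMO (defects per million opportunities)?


DPMO = defect_rate * 1000000 = 0.0458 * 1000000

45800


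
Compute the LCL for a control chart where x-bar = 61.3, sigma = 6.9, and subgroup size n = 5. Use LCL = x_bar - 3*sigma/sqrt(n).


LCL = 61.3 - 3 * 6.9 / sqrt(5)

52.04


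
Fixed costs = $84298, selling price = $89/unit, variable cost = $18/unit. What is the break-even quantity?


Formula: BEQ = Fixed Costs / (Price - Variable Cost)
Contribution margin = $89 - $18 = $71/unit
BEQ = ceil($84298 / $71/unit) = ceil(1187.3) = 1188 units

1188 units


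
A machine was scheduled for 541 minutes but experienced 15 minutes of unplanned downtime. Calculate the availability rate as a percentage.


Formula: Availability = (Planned Time - Downtime) / Planned Time * 100
Uptime = 541 - 15 = 526 min
Availability = 526 / 541 * 100 = 97.2%

97.2%


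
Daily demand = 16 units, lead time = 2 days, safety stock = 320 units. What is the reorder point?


Formula: ROP = (Daily Demand * Lead Time) + Safety Stock
Demand during lead time = 16 * 2 = 32 units
ROP = 32 + 320 = 352 units

352 units


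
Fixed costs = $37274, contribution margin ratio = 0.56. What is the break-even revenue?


Formula: BER = Fixed Costs / Contribution Margin Ratio
BER = $37274 / 0.56
BER = $66560.71 (to the nearest cent)

$66560.71


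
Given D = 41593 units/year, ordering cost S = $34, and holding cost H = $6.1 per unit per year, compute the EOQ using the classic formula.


Formula: EOQ = sqrt(2 * D * S / H)
Numerator: 2 * 41593 * 34 = 2828324
2DS/H = 2828324 / 6.1 = 463659.7
EOQ = sqrt(463659.7) = 680.9 units

680.9 units


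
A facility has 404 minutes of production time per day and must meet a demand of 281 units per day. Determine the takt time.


Formula: Takt Time = Available Production Time / Customer Demand
Takt = 404 min/day / 281 units/day
Takt = 1.44 min/unit

1.44 min/unit


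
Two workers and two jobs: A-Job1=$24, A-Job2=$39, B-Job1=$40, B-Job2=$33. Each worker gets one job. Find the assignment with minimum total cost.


Option 1: A->1 + B->2 = $24 + $33 = $57
Option 2: A->2 + B->1 = $39 + $40 = $79
Min cost = min($57, $79) = $57

$57


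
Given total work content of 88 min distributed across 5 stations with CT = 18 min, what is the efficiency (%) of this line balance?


Formula: Efficiency = Sum of Task Times / (N_stations * CT) * 100
Total station capacity = 5 stations * 18 min = 90 min
Efficiency = 88 / 90 * 100 = 97.8%

97.8%


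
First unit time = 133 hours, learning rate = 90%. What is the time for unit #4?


Formula: T_n = T_1 * (learning_rate)^(log2(n)) where learning_rate = rate/100
Doublings = log2(4) = 2
T_n = 133 * 0.9^2
T_n = 133 * 0.81 = 107.7 hours

107.7 hours


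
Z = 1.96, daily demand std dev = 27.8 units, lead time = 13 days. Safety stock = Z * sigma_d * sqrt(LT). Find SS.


Formula: SS = z * sigma_d * sqrt(LT)
sqrt(LT) = sqrt(13) = 3.6056
SS = 1.96 * 27.8 * 3.6056
SS = 196.5 units

196.5 units


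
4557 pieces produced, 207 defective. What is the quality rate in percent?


Formula: Quality Rate = Good Pieces / Total Pieces * 100
Good pieces = 4557 - 207 = 4350
QR = 4350 / 4557 * 100 = 95.5%

95.5%


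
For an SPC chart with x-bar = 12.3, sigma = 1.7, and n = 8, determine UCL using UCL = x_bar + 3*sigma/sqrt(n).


UCL = 12.3 + 3 * 1.7 / sqrt(8)

14.1


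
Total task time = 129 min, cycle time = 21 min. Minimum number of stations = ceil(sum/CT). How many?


Formula: N_min = ceil(Sum of Task Times / Cycle Time)
N_min = ceil(129 min / 21 min) = ceil(6.1429)
N_min = 7 stations

7


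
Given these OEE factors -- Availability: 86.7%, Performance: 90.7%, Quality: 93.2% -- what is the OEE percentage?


Formula: OEE = Availability * Performance * Quality / 10000
A * P = 86.7% * 90.7% / 100 = 78.64%
OEE = 78.64% * 93.2% / 100 = 73.3%

73.3%


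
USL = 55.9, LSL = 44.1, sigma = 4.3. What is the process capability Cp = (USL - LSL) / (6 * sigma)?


Cp = (55.9 - 44.1) / (6 * 4.3)

0.46


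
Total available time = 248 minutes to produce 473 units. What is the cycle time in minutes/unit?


Formula: CT = Available Time / Number of Units
CT = 248 min / 473 units
CT = 0.52 min/unit

0.52 min/unit


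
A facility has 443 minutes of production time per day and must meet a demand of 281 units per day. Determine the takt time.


Formula: Takt Time = Available Production Time / Customer Demand
Takt = 443 min/day / 281 units/day
Takt = 1.58 min/unit

1.58 min/unit


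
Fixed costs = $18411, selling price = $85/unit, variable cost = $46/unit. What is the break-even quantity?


Formula: BEQ = Fixed Costs / (Price - Variable Cost)
Contribution margin = $85 - $46 = $39/unit
BEQ = ceil($18411 / $39/unit) = ceil(472.08) = 473 units

473 units


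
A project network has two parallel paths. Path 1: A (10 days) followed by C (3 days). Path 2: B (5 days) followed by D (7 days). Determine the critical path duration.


Path 1 = 10 + 3 = 13 days
Path 2 = 5 + 7 = 12 days
Duration = max(13, 12) = 13 days

13 days


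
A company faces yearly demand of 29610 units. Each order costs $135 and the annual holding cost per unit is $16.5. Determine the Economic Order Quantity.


Formula: EOQ = sqrt(2 * D * S / H)
Numerator: 2 * 29610 * 135 = 7994700
2DS/H = 7994700 / 16.5 = 484527.3
EOQ = sqrt(484527.3) = 696.1 units

696.1 units


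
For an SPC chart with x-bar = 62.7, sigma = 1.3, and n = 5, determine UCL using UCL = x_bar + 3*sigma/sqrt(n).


UCL = 62.7 + 3 * 1.3 / sqrt(5)

64.44


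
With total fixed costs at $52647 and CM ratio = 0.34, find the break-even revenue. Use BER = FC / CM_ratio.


Formula: BER = Fixed Costs / Contribution Margin Ratio
BER = $52647 / 0.34
BER = $154844.12 (to the nearest cent)

$154844.12


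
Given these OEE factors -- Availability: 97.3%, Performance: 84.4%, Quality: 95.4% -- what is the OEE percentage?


Formula: OEE = Availability * Performance * Quality / 10000
A * P = 97.3% * 84.4% / 100 = 82.12%
OEE = 82.12% * 95.4% / 100 = 78.3%

78.3%


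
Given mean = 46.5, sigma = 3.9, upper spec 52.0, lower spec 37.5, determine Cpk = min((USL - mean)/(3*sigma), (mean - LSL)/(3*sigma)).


Cpu = (52.0 - 46.5) / (3 * 3.9) = 0.47
Cpl = (46.5 - 37.5) / (3 * 3.9) = 0.77
Cpk = min(0.47, 0.77) = 0.47

0.47


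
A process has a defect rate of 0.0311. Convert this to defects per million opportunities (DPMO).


DPMO = defect_rate * 1000000 = 0.0311 * 1000000

31100


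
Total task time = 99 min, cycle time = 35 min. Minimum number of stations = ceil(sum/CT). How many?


Formula: N_min = ceil(Sum of Task Times / Cycle Time)
N_min = ceil(99 min / 35 min) = ceil(2.8286)
N_min = 3 stations

3


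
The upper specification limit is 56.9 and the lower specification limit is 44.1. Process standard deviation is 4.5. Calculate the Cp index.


Cp = (56.9 - 44.1) / (6 * 4.5)

0.47


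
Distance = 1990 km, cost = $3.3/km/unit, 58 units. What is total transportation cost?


TC = dist * cost * units = 1990 * 3.3 * 58 = $380886.00

$380886.00


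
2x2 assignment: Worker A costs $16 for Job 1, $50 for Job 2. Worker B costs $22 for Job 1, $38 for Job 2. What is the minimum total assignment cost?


Option 1: A->1 + B->2 = $16 + $38 = $54
Option 2: A->2 + B->1 = $50 + $22 = $72
Min cost = min($54, $72) = $54

$54


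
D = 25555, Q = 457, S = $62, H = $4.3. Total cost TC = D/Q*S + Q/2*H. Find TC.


TC = 25555/457 * 62 + 457/2 * 4.3

$4449.53


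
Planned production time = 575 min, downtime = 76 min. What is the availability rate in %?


Formula: Availability = (Planned Time - Downtime) / Planned Time * 100
Uptime = 575 - 76 = 499 min
Availability = 499 / 575 * 100 = 86.8%

86.8%


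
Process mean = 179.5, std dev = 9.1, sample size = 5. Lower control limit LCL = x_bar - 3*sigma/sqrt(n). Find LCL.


LCL = 179.5 - 3 * 9.1 / sqrt(5)

167.29


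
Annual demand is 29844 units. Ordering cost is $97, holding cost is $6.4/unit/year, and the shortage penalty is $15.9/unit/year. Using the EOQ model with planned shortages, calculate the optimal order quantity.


Formula: EOQ* = sqrt(2DS/H) * sqrt((H+P)/P)
Base EOQ = sqrt(2*29844*97/6.4) = 951.13 units
Correction = sqrt((6.4+15.9)/15.9) = 1.18428
EOQ* = 951.13 * 1.18428 = 1126.4 units

1126.4 units


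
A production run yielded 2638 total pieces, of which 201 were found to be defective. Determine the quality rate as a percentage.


Formula: Quality Rate = Good Pieces / Total Pieces * 100
Good pieces = 2638 - 201 = 2437
QR = 2437 / 2638 * 100 = 92.4%

92.4%


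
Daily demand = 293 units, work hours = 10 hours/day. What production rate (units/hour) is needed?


Formula: Production Rate = Daily Demand / Available Hours
Rate = 293 units/day / 10 hours/day
Rate = 29.3 units/hour

29.3 units/hour


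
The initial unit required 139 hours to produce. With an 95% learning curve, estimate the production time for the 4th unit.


Formula: T_n = T_1 * (learning_rate)^(log2(n)) where learning_rate = rate/100
Doublings = log2(4) = 2
T_n = 139 * 0.95^2
T_n = 139 * 0.9025 = 125.4 hours

125.4 hours


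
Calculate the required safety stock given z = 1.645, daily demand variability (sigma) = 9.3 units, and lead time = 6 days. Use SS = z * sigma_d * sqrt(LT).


Formula: SS = z * sigma_d * sqrt(LT)
sqrt(LT) = sqrt(6) = 2.4495
SS = 1.645 * 9.3 * 2.4495
SS = 37.5 units

37.5 units


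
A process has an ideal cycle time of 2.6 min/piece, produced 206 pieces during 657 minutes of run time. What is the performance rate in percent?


Formula: Performance = (Ideal CT * Total Count) / Run Time * 100
Ideal output time = 2.6 * 206 = 535.6 min
Performance = 535.6 / 657 * 100 = 81.5%

81.5%


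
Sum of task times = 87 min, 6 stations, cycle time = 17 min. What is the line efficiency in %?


Formula: Efficiency = Sum of Task Times / (N_stations * CT) * 100
Total station capacity = 6 stations * 17 min = 102 min
Efficiency = 87 / 102 * 100 = 85.3%

85.3%


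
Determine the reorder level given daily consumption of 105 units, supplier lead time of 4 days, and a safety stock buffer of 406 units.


Formula: ROP = (Daily Demand * Lead Time) + Safety Stock
Demand during lead time = 105 * 4 = 420 units
ROP = 420 + 406 = 826 units

826 units


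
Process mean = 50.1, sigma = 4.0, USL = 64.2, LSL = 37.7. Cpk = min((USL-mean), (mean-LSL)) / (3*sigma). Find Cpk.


Cpu = (64.2 - 50.1) / (3 * 4.0) = 1.18
Cpl = (50.1 - 37.7) / (3 * 4.0) = 1.03
Cpk = min(1.18, 1.03) = 1.03

1.03


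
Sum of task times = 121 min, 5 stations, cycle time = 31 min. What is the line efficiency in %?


Formula: Efficiency = Sum of Task Times / (N_stations * CT) * 100
Total station capacity = 5 stations * 31 min = 155 min
Efficiency = 121 / 155 * 100 = 78.1%

78.1%


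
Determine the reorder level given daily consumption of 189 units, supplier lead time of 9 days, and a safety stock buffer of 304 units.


Formula: ROP = (Daily Demand * Lead Time) + Safety Stock
Demand during lead time = 189 * 9 = 1701 units
ROP = 1701 + 304 = 2005 units

2005 units


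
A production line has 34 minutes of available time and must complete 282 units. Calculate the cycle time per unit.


Formula: CT = Available Time / Number of Units
CT = 34 min / 282 units
CT = 0.12 min/unit

0.12 min/unit


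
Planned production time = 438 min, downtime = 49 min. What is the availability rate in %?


Formula: Availability = (Planned Time - Downtime) / Planned Time * 100
Uptime = 438 - 49 = 389 min
Availability = 389 / 438 * 100 = 88.8%

88.8%


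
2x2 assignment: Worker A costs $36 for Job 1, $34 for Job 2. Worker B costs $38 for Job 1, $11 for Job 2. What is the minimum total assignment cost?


Option 1: A->1 + B->2 = $36 + $11 = $47
Option 2: A->2 + B->1 = $34 + $38 = $72
Min cost = min($47, $72) = $47

$47


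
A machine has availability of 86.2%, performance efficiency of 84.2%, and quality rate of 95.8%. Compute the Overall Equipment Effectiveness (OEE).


Formula: OEE = Availability * Performance * Quality / 10000
A * P = 86.2% * 84.2% / 100 = 72.58%
OEE = 72.58% * 95.8% / 100 = 69.5%

69.5%


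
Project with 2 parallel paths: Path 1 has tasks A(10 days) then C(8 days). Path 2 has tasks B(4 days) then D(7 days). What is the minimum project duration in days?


Path 1 = 10 + 8 = 18 days
Path 2 = 4 + 7 = 11 days
Duration = max(18, 11) = 18 days

18 days


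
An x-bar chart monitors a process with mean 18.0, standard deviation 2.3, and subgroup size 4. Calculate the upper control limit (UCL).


UCL = 18.0 + 3 * 2.3 / sqrt(4)

21.45


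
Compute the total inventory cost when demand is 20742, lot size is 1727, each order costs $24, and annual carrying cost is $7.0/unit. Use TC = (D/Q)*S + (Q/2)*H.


TC = 20742/1727 * 24 + 1727/2 * 7.0

$6332.75


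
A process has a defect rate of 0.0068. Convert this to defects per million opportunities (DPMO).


DPMO = defect_rate * 1000000 = 0.0068 * 1000000

6800


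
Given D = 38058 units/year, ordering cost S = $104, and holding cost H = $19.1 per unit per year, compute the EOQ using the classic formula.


Formula: EOQ = sqrt(2 * D * S / H)
Numerator: 2 * 38058 * 104 = 7916064
2DS/H = 7916064 / 19.1 = 414453.6
EOQ = sqrt(414453.6) = 643.8 units

643.8 units


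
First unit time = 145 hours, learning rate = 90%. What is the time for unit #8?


Formula: T_n = T_1 * (learning_rate)^(log2(n)) where learning_rate = rate/100
Doublings = log2(8) = 3
T_n = 145 * 0.9^3
T_n = 145 * 0.729 = 105.7 hours

105.7 hours


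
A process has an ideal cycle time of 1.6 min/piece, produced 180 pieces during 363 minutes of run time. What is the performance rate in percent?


Formula: Performance = (Ideal CT * Total Count) / Run Time * 100
Ideal output time = 1.6 * 180 = 288.0 min
Performance = 288.0 / 363 * 100 = 79.3%

79.3%


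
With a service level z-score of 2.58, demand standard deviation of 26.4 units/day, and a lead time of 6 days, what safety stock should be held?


Formula: SS = z * sigma_d * sqrt(LT)
sqrt(LT) = sqrt(6) = 2.4495
SS = 2.58 * 26.4 * 2.4495
SS = 166.8 units

166.8 units


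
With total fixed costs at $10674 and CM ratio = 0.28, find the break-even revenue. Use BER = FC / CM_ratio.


Formula: BER = Fixed Costs / Contribution Margin Ratio
BER = $10674 / 0.28
BER = $38121.43 (to the nearest cent)

$38121.43


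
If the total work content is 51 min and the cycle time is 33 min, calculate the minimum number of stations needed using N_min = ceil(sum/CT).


Formula: N_min = ceil(Sum of Task Times / Cycle Time)
N_min = ceil(51 min / 33 min) = ceil(1.5455)
N_min = 2 stations

2


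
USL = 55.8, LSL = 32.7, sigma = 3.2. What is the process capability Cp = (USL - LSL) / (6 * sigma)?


Cp = (55.8 - 32.7) / (6 * 3.2)

1.2


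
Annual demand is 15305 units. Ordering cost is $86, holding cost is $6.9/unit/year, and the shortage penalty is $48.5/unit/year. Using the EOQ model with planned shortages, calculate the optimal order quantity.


Formula: EOQ* = sqrt(2DS/H) * sqrt((H+P)/P)
Base EOQ = sqrt(2*15305*86/6.9) = 617.67 units
Correction = sqrt((6.9+48.5)/48.5) = 1.06877
EOQ* = 617.67 * 1.06877 = 660.1 units

660.1 units


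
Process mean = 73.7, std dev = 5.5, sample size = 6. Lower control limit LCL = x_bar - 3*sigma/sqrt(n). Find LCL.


LCL = 73.7 - 3 * 5.5 / sqrt(6)

66.96


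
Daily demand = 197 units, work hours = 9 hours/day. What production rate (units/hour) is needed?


Formula: Production Rate = Daily Demand / Available Hours
Rate = 197 units/day / 9 hours/day
Rate = 21.9 units/hour

21.9 units/hour


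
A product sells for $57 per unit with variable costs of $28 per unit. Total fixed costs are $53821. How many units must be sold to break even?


Formula: BEQ = Fixed Costs / (Price - Variable Cost)
Contribution margin = $57 - $28 = $29/unit
BEQ = ceil($53821 / $29/unit) = ceil(1855.9) = 1856 units

1856 units


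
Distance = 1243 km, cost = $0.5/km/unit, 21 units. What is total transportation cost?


TC = dist * cost * units = 1243 * 0.5 * 21 = $13051.50

$13051.50


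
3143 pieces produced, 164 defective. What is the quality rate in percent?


Formula: Quality Rate = Good Pieces / Total Pieces * 100
Good pieces = 3143 - 164 = 2979
QR = 2979 / 3143 * 100 = 94.8%

94.8%


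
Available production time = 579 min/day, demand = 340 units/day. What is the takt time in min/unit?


Formula: Takt Time = Available Production Time / Customer Demand
Takt = 579 min/day / 340 units/day
Takt = 1.7 min/unit

1.7 min/unit


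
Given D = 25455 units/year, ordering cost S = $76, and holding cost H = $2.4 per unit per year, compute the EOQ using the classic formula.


Formula: EOQ = sqrt(2 * D * S / H)
Numerator: 2 * 25455 * 76 = 3869160
2DS/H = 3869160 / 2.4 = 1612150.0
EOQ = sqrt(1612150.0) = 1269.7 units

1269.7 units


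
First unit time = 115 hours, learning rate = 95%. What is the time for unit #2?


Formula: T_n = T_1 * (learning_rate)^(log2(n)) where learning_rate = rate/100
Doublings = log2(2) = 1
T_n = 115 * 0.95^1
T_n = 115 * 0.95 = 109.3 hours

109.3 hours


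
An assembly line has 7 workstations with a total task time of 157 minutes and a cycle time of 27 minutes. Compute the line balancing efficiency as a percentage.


Formula: Efficiency = Sum of Task Times / (N_stations * CT) * 100
Total station capacity = 7 stations * 27 min = 189 min
Efficiency = 157 / 189 * 100 = 83.1%

83.1%


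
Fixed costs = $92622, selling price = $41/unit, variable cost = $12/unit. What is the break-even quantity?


Formula: BEQ = Fixed Costs / (Price - Variable Cost)
Contribution margin = $41 - $12 = $29/unit
BEQ = ceil($92622 / $29/unit) = ceil(3193.86) = 3194 units

3194 units


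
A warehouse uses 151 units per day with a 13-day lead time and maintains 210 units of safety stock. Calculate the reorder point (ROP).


Formula: ROP = (Daily Demand * Lead Time) + Safety Stock
Demand during lead time = 151 * 13 = 1963 units
ROP = 1963 + 210 = 2173 units

2173 units


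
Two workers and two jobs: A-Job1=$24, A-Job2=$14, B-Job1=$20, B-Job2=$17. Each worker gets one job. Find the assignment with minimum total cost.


Option 1: A->1 + B->2 = $24 + $17 = $41
Option 2: A->2 + B->1 = $14 + $20 = $34
Min cost = min($41, $34) = $34

$34


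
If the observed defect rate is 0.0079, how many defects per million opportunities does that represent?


DPMO = defect_rate * 1000000 = 0.0079 * 1000000

7900


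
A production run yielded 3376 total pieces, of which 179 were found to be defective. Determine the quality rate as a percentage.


Formula: Quality Rate = Good Pieces / Total Pieces * 100
Good pieces = 3376 - 179 = 3197
QR = 3197 / 3376 * 100 = 94.7%

94.7%


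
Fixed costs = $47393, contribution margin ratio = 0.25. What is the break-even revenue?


Formula: BER = Fixed Costs / Contribution Margin Ratio
BER = $47393 / 0.25
BER = $189572.00 (to the nearest cent)

$189572.00


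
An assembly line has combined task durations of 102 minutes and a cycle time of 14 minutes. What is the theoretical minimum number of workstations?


Formula: N_min = ceil(Sum of Task Times / Cycle Time)
N_min = ceil(102 min / 14 min) = ceil(7.2857)
N_min = 8 stations

8


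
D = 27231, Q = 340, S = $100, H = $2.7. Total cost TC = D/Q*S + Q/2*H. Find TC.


TC = 27231/340 * 100 + 340/2 * 2.7

$8468.12


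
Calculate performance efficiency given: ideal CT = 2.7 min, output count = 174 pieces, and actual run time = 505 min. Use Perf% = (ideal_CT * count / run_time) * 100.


Formula: Performance = (Ideal CT * Total Count) / Run Time * 100
Ideal output time = 2.7 * 174 = 469.8 min
Performance = 469.8 / 505 * 100 = 93.0%

93.0%


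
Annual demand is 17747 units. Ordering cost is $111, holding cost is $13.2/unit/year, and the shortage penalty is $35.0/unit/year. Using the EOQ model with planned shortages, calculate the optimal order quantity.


Formula: EOQ* = sqrt(2DS/H) * sqrt((H+P)/P)
Base EOQ = sqrt(2*17747*111/13.2) = 546.33 units
Correction = sqrt((13.2+35.0)/35.0) = 1.17352
EOQ* = 546.33 * 1.17352 = 641.1 units

641.1 units


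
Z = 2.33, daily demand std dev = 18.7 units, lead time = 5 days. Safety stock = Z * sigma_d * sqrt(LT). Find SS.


Formula: SS = z * sigma_d * sqrt(LT)
sqrt(LT) = sqrt(5) = 2.2361
SS = 2.33 * 18.7 * 2.2361
SS = 97.4 units

97.4 units


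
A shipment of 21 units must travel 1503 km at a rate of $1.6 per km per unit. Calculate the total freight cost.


TC = dist * cost * units = 1503 * 1.6 * 21 = $50500.80

$50500.80


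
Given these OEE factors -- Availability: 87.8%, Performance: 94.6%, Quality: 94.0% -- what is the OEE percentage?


Formula: OEE = Availability * Performance * Quality / 10000
A * P = 87.8% * 94.6% / 100 = 83.06%
OEE = 83.06% * 94.0% / 100 = 78.1%

78.1%


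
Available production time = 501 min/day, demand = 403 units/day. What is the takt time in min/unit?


Formula: Takt Time = Available Production Time / Customer Demand
Takt = 501 min/day / 403 units/day
Takt = 1.24 min/unit

1.24 min/unit


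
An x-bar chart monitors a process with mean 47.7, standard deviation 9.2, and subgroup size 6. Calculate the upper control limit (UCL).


UCL = 47.7 + 3 * 9.2 / sqrt(6)

58.97


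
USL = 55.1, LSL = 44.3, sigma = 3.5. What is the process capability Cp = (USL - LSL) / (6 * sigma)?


Cp = (55.1 - 44.3) / (6 * 3.5)

0.51


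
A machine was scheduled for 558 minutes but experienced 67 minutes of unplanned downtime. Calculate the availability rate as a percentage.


Formula: Availability = (Planned Time - Downtime) / Planned Time * 100
Uptime = 558 - 67 = 491 min
Availability = 491 / 558 * 100 = 88.0%

88.0%


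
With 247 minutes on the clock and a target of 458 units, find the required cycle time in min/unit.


Formula: CT = Available Time / Number of Units
CT = 247 min / 458 units
CT = 0.54 min/unit

0.54 min/unit


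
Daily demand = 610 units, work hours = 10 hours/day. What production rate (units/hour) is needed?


Formula: Production Rate = Daily Demand / Available Hours
Rate = 610 units/day / 10 hours/day
Rate = 61.0 units/hour

61.0 units/hour


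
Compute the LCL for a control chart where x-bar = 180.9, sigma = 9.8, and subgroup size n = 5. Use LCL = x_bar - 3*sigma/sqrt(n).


LCL = 180.9 - 3 * 9.8 / sqrt(5)

167.75


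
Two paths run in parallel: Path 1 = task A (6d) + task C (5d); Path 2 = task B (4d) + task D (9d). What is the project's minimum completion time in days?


Path 1 = 6 + 5 = 11 days
Path 2 = 4 + 9 = 13 days
Duration = max(11, 13) = 13 days

13 days


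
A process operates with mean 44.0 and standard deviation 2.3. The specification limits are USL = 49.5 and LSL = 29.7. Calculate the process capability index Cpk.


Cpu = (49.5 - 44.0) / (3 * 2.3) = 0.8
Cpl = (44.0 - 29.7) / (3 * 2.3) = 2.07
Cpk = min(0.8, 2.07) = 0.8

0.8


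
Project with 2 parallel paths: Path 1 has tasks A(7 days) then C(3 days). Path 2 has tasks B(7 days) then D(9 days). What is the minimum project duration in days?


Path 1 = 7 + 3 = 10 days
Path 2 = 7 + 9 = 16 days
Duration = max(10, 16) = 16 days

16 days


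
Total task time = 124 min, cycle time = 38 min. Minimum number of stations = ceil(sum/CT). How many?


Formula: N_min = ceil(Sum of Task Times / Cycle Time)
N_min = ceil(124 min / 38 min) = ceil(3.2632)
N_min = 4 stations

4


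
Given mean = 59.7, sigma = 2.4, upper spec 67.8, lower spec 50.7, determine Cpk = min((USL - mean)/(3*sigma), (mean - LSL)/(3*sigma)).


Cpu = (67.8 - 59.7) / (3 * 2.4) = 1.13
Cpl = (59.7 - 50.7) / (3 * 2.4) = 1.25
Cpk = min(1.13, 1.25) = 1.13

1.13


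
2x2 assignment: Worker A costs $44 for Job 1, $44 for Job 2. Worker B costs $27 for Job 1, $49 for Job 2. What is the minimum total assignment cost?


Option 1: A->1 + B->2 = $44 + $49 = $93
Option 2: A->2 + B->1 = $44 + $27 = $71
Min cost = min($93, $71) = $71

$71


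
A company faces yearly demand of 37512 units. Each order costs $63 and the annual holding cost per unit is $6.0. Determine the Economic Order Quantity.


Formula: EOQ = sqrt(2 * D * S / H)
Numerator: 2 * 37512 * 63 = 4726512
2DS/H = 4726512 / 6.0 = 787752.0
EOQ = sqrt(787752.0) = 887.6 units

887.6 units


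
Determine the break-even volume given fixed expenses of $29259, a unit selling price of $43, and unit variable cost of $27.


Formula: BEQ = Fixed Costs / (Price - Variable Cost)
Contribution margin = $43 - $27 = $16/unit
BEQ = ceil($29259 / $16/unit) = ceil(1828.69) = 1829 units

1829 units


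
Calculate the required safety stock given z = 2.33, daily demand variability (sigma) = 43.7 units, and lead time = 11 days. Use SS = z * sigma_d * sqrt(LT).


Formula: SS = z * sigma_d * sqrt(LT)
sqrt(LT) = sqrt(11) = 3.3166
SS = 2.33 * 43.7 * 3.3166
SS = 337.7 units

337.7 units


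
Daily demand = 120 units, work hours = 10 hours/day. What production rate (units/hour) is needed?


Formula: Production Rate = Daily Demand / Available Hours
Rate = 120 units/day / 10 hours/day
Rate = 12.0 units/hour

12.0 units/hour


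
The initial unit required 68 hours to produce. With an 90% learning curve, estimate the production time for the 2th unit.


Formula: T_n = T_1 * (learning_rate)^(log2(n)) where learning_rate = rate/100
Doublings = log2(2) = 1
T_n = 68 * 0.9^1
T_n = 68 * 0.9 = 61.2 hours

61.2 hours


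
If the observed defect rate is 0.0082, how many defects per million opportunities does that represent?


DPMO = defect_rate * 1000000 = 0.0082 * 1000000

8200


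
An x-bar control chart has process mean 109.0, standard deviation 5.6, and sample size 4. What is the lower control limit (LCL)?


LCL = 109.0 - 3 * 5.6 / sqrt(4)

100.6


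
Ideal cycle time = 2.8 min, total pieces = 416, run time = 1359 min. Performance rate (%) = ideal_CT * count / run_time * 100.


Formula: Performance = (Ideal CT * Total Count) / Run Time * 100
Ideal output time = 2.8 * 416 = 1164.8 min
Performance = 1164.8 / 1359 * 100 = 85.7%

85.7%


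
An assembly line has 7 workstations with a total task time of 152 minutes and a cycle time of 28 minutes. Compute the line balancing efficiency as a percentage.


Formula: Efficiency = Sum of Task Times / (N_stations * CT) * 100
Total station capacity = 7 stations * 28 min = 196 min
Efficiency = 152 / 196 * 100 = 77.6%

77.6%


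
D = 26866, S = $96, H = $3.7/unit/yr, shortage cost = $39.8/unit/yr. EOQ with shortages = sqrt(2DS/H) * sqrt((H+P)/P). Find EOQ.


Formula: EOQ* = sqrt(2DS/H) * sqrt((H+P)/P)
Base EOQ = sqrt(2*26866*96/3.7) = 1180.73 units
Correction = sqrt((3.7+39.8)/39.8) = 1.04545
EOQ* = 1180.73 * 1.04545 = 1234.4 units

1234.4 units


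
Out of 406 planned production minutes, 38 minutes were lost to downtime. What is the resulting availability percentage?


Formula: Availability = (Planned Time - Downtime) / Planned Time * 100
Uptime = 406 - 38 = 368 min
Availability = 368 / 406 * 100 = 90.6%

90.6%


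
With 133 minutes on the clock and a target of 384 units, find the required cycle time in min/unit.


Formula: CT = Available Time / Number of Units
CT = 133 min / 384 units
CT = 0.35 min/unit

0.35 min/unit


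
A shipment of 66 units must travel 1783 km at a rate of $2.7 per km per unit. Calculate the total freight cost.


TC = dist * cost * units = 1783 * 2.7 * 66 = $317730.60

$317730.60


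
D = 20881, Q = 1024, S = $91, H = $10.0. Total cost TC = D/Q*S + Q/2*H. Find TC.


TC = 20881/1024 * 91 + 1024/2 * 10.0

$6975.64


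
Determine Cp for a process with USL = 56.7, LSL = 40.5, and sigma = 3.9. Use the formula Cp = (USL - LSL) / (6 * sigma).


Cp = (56.7 - 40.5) / (6 * 3.9)

0.69


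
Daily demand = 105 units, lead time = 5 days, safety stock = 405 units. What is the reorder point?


Formula: ROP = (Daily Demand * Lead Time) + Safety Stock
Demand during lead time = 105 * 5 = 525 units
ROP = 525 + 405 = 930 units

930 units


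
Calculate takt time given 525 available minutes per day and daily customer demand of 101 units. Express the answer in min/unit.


Formula: Takt Time = Available Production Time / Customer Demand
Takt = 525 min/day / 101 units/day
Takt = 5.2 min/unit

5.2 min/unit


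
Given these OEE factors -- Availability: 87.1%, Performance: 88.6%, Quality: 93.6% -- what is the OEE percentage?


Formula: OEE = Availability * Performance * Quality / 10000
A * P = 87.1% * 88.6% / 100 = 77.17%
OEE = 77.17% * 93.6% / 100 = 72.2%

72.2%


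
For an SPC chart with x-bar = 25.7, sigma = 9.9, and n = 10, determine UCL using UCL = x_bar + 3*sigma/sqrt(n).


UCL = 25.7 + 3 * 9.9 / sqrt(10)

35.09


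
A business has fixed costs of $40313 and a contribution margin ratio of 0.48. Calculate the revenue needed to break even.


Formula: BER = Fixed Costs / Contribution Margin Ratio
BER = $40313 / 0.48
BER = $83985.42 (to the nearest cent)

$83985.42


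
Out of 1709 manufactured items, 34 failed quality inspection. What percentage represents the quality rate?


Formula: Quality Rate = Good Pieces / Total Pieces * 100
Good pieces = 1709 - 34 = 1675
QR = 1675 / 1709 * 100 = 98.0%

98.0%


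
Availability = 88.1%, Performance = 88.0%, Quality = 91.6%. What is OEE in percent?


Formula: OEE = Availability * Performance * Quality / 10000
A * P = 88.1% * 88.0% / 100 = 77.53%
OEE = 77.53% * 91.6% / 100 = 71.0%

71.0%


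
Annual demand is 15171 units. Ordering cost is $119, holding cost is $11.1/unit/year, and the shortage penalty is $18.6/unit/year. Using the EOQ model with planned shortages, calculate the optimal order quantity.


Formula: EOQ* = sqrt(2DS/H) * sqrt((H+P)/P)
Base EOQ = sqrt(2*15171*119/11.1) = 570.34 units
Correction = sqrt((11.1+18.6)/18.6) = 1.26364
EOQ* = 570.34 * 1.26364 = 720.7 units

720.7 units


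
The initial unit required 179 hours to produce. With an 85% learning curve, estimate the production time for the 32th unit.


Formula: T_n = T_1 * (learning_rate)^(log2(n)) where learning_rate = rate/100
Doublings = log2(32) = 5
T_n = 179 * 0.85^5
T_n = 179 * 0.4437 = 79.4 hours

79.4 hours


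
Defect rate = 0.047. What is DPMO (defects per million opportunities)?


DPMO = defect_rate * 1000000 = 0.047 * 1000000

47000


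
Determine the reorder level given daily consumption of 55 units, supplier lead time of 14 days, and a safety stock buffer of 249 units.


Formula: ROP = (Daily Demand * Lead Time) + Safety Stock
Demand during lead time = 55 * 14 = 770 units
ROP = 770 + 249 = 1019 units

1019 units
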